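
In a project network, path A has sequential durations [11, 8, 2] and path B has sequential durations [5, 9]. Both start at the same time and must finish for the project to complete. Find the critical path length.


Path A total = 11 + 8 + 2 = 21
Path B total = 5 + 9 = 14
Critical path = longest path = max(21, 14) = 21

21


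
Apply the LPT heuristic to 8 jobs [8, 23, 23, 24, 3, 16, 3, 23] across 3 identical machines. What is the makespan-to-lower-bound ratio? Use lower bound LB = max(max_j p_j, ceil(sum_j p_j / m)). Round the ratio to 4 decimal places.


LPT order: [24, 23, 23, 23, 16, 8, 3, 3]
Machine loads after assignment: [38, 46, 39]
LPT makespan = 46
Lower bound = max(max_job, ceil(total/3)) = max(24, 41) = 41
Ratio = 46 / 41 = 1.122

1.122


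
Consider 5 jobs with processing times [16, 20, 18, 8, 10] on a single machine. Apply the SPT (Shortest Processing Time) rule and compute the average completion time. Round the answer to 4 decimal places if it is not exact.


Sort jobs by processing time (SPT order): [8, 10, 16, 18, 20]
Compute completion times sequentially:
  Job 1: processing = 8, completes at 8
  Job 2: processing = 10, completes at 18
  Job 3: processing = 16, completes at 34
  Job 4: processing = 18, completes at 52
  Job 5: processing = 20, completes at 72
Sum of completion times = 184
Average completion time = 184/5 = 36.8

36.8


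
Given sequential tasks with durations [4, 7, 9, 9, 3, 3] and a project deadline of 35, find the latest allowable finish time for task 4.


LF(activity 4) = deadline - sum of successor durations
Successors: activities 5 through 6 with durations [3, 3]
Sum of successor durations = 6
LF = 35 - 6 = 29

29


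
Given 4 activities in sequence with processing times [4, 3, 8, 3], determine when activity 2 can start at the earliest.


Activity 2 starts after activities 1 through 1 complete.
Predecessor durations: [4]
ES = 4 = 4

4


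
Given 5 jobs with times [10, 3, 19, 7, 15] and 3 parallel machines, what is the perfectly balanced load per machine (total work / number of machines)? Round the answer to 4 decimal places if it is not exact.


Total processing time = 10 + 3 + 19 + 7 + 15 = 54
Number of machines = 3
Ideal balanced load = 54 / 3 = 18.0

18.0


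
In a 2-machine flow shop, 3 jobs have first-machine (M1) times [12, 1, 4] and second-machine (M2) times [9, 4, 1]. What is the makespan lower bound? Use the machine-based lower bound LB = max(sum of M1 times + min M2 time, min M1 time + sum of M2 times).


LB1 = sum(M1 times) + min(M2 times) = 17 + 1 = 18
LB2 = min(M1 times) + sum(M2 times) = 1 + 14 = 15
Lower bound = max(LB1, LB2) = max(18, 15) = 18

18


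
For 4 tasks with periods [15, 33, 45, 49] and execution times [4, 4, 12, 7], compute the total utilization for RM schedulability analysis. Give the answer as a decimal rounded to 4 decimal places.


Compute individual utilizations (exact fractions):
  Task 1: C/T = 4/15 (approx. 0.2667)
  Task 2: C/T = 4/33 (approx. 0.1212)
  Task 3: C/T = 12/45 = 4/15 (approx. 0.2667)
  Task 4: C/T = 7/49 = 1/7 (approx. 0.1429)
Total utilization U = 4/15 + 4/33 + 4/15 + 1/7 = 307/385
Rounded to 4 decimal places: U = 0.7974
RM (Liu & Layland) bound for 4 tasks = 0.756828; compare with U = 307/385 (approx. 0.797403)
bound < U <= 1, so the RM sufficient condition is not met (inconclusive; an exact test such as response-time analysis is needed).

0.7974


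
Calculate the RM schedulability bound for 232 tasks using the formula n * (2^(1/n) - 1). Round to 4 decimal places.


Compute 2^(1/232) = 1.0029921710
Subtract 1: 1.0029921710 - 1 = 0.0029921710
Multiply by n: 232 * 0.0029921710 = 0.6941836720
Round to 4 dp: 0.6942

0.6942


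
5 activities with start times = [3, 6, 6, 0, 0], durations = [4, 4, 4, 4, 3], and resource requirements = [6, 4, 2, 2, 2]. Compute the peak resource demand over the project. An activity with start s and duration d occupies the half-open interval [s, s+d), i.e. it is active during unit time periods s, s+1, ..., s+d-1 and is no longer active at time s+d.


Each activity i is active on [start_i, start_i + duration_i).
Compute total resource usage per time slot:
  t=0: active resources = [2, 2], total = 4
  t=1: active resources = [2, 2], total = 4
  t=2: active resources = [2, 2], total = 4
  t=3: active resources = [6, 2], total = 8
  t=4: active resources = [6], total = 6
  t=5: active resources = [6], total = 6
  t=6: active resources = [6, 4, 2], total = 12
  t=7: active resources = [4, 2], total = 6
  t=8: active resources = [4, 2], total = 6
  t=9: active resources = [4, 2], total = 6
Peak resource demand = 12

12


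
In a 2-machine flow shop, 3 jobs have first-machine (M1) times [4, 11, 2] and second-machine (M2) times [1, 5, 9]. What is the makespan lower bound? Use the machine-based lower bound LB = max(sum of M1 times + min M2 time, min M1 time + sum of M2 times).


LB1 = sum(M1 times) + min(M2 times) = 17 + 1 = 18
LB2 = min(M1 times) + sum(M2 times) = 2 + 15 = 17
Lower bound = max(LB1, LB2) = max(18, 17) = 18

18


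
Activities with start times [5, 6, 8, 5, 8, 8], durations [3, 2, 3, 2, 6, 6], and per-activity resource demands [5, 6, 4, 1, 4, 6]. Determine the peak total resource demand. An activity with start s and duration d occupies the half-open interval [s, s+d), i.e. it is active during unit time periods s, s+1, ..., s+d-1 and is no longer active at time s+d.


Each activity i is active on [start_i, start_i + duration_i).
Compute total resource usage per time slot:
  t=0: active resources = [], total = 0
  t=1: active resources = [], total = 0
  t=2: active resources = [], total = 0
  t=3: active resources = [], total = 0
  t=4: active resources = [], total = 0
  t=5: active resources = [5, 1], total = 6
  t=6: active resources = [5, 6, 1], total = 12
  t=7: active resources = [5, 6], total = 11
  t=8: active resources = [4, 4, 6], total = 14
  t=9: active resources = [4, 4, 6], total = 14
  t=10: active resources = [4, 4, 6], total = 14
  t=11: active resources = [4, 6], total = 10
  t=12: active resources = [4, 6], total = 10
  t=13: active resources = [4, 6], total = 10
Peak resource demand = 14

14


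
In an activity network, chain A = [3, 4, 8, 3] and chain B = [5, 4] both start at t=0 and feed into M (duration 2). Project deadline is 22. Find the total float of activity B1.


Forward pass: ES(B1) = sum of predecessors on chain B = 0
EF = ES + duration = 0 + 5 = 5
Backward pass: LF(M) = deadline = 22; LS(M) = 22 - 2 = 20
LF(B1) = LS(M) - sum(successors on chain B) = 20 - 4 = 16
LS = LF - duration = 16 - 5 = 11
Total float = LS - ES = 11 - 0 = 11

11


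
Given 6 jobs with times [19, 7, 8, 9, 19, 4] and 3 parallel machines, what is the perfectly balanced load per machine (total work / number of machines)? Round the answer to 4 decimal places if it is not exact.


Total processing time = 19 + 7 + 8 + 9 + 19 + 4 = 66
Number of machines = 3
Ideal balanced load = 66 / 3 = 22.0

22.0


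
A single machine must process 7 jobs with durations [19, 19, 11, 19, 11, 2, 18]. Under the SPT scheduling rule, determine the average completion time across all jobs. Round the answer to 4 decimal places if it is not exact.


Sort jobs by processing time (SPT order): [2, 11, 11, 18, 19, 19, 19]
Compute completion times sequentially:
  Job 1: processing = 2, completes at 2
  Job 2: processing = 11, completes at 13
  Job 3: processing = 11, completes at 24
  Job 4: processing = 18, completes at 42
  Job 5: processing = 19, completes at 61
  Job 6: processing = 19, completes at 80
  Job 7: processing = 19, completes at 99
Sum of completion times = 321
Average completion time = 321/7 = 45.8571

45.8571


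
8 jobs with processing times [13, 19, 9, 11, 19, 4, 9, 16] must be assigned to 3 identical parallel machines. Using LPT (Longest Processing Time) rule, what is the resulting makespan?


Sort jobs in decreasing order (LPT): [19, 19, 16, 13, 11, 9, 9, 4]
Assign each job to the least loaded machine:
  Machine 1: jobs [19, 11], load = 30
  Machine 2: jobs [19, 9, 9], load = 37
  Machine 3: jobs [16, 13, 4], load = 33
Makespan = max load = 37

37


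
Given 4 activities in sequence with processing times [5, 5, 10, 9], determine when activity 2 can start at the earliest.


Activity 2 starts after activities 1 through 1 complete.
Predecessor durations: [5]
ES = 5 = 5

5


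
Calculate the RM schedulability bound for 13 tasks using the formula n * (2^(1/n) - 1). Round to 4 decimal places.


Compute 2^(1/13) = 1.0547660765
Subtract 1: 1.0547660765 - 1 = 0.0547660765
Multiply by n: 13 * 0.0547660765 = 0.7119589945
Round to 4 dp: 0.7120

0.7120


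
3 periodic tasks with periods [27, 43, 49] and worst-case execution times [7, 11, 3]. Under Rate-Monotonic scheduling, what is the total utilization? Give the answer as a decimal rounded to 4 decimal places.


Compute individual utilizations (exact fractions):
  Task 1: C/T = 7/27 (approx. 0.2593)
  Task 2: C/T = 11/43 (approx. 0.2558)
  Task 3: C/T = 3/49 (approx. 0.0612)
Total utilization U = 7/27 + 11/43 + 3/49 = 32785/56889
Rounded to 4 decimal places: U = 0.5763
RM (Liu & Layland) bound for 3 tasks = 0.779763; compare with U = 32785/56889 (approx. 0.576298)
U <= bound, so schedulable by RM sufficient condition.

0.5763


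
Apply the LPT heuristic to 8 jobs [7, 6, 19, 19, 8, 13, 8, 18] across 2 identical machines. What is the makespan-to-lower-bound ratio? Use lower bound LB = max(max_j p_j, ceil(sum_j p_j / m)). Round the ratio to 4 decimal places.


LPT order: [19, 19, 18, 13, 8, 8, 7, 6]
Machine loads after assignment: [51, 47]
LPT makespan = 51
Lower bound = max(max_job, ceil(total/2)) = max(19, 49) = 49
Ratio = 51 / 49 = 1.0408

1.0408


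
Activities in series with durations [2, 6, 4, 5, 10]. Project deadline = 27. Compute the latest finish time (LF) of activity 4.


LF(activity 4) = deadline - sum of successor durations
Successors: activities 5 through 5 with durations [10]
Sum of successor durations = 10
LF = 27 - 10 = 17

17


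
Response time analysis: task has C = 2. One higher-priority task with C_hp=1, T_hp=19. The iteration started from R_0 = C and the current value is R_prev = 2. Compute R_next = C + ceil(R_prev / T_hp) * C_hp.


R_next = C + ceil(R_prev / T_hp) * C_hp
ceil(2 / 19) = ceil(0.1053) = 1
Interference = 1 * 1 = 1
R_next = 2 + 1 = 3

3


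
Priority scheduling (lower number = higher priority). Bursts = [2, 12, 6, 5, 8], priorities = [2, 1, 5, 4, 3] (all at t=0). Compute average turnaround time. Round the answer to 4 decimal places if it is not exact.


Sort by priority (ascending = highest first):
Order: [(1, 12), (2, 2), (3, 8), (4, 5), (5, 6)]
Completion times:
  Priority 1, burst=12, C=12
  Priority 2, burst=2, C=14
  Priority 3, burst=8, C=22
  Priority 4, burst=5, C=27
  Priority 5, burst=6, C=33
Average turnaround = 108/5 = 21.6

21.6


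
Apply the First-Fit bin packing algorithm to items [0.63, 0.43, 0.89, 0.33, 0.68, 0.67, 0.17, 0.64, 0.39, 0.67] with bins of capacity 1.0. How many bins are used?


Place items sequentially using First-Fit:
  Item 0.63 -> new Bin 1
  Item 0.43 -> new Bin 2
  Item 0.89 -> new Bin 3
  Item 0.33 -> Bin 1 (now 0.96)
  Item 0.68 -> new Bin 4
  Item 0.67 -> new Bin 5
  Item 0.17 -> Bin 2 (now 0.6)
  Item 0.64 -> new Bin 6
  Item 0.39 -> Bin 2 (now 0.99)
  Item 0.67 -> new Bin 7
Total bins used = 7

7


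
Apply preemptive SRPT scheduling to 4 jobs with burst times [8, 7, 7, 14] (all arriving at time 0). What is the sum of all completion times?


Since all jobs arrive at t=0, SRPT equals SPT ordering.
SPT order: [7, 7, 8, 14]
Completion times:
  Job 1: p=7, C=7
  Job 2: p=7, C=14
  Job 3: p=8, C=22
  Job 4: p=14, C=36
Total completion time = 7 + 14 + 22 + 36 = 79

79


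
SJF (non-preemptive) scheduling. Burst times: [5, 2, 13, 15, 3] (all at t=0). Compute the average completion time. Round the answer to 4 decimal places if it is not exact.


SJF order (ascending): [2, 3, 5, 13, 15]
Completion times:
  Job 1: burst=2, C=2
  Job 2: burst=3, C=5
  Job 3: burst=5, C=10
  Job 4: burst=13, C=23
  Job 5: burst=15, C=38
Average completion = 78/5 = 15.6

15.6


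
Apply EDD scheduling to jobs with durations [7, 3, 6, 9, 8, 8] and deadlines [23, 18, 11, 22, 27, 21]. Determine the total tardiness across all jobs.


Sort by due date (EDD order): [(6, 11), (3, 18), (8, 21), (9, 22), (7, 23), (8, 27)]
Compute completion times and tardiness:
  Job 1: p=6, d=11, C=6, tardiness=max(0,6-11)=0
  Job 2: p=3, d=18, C=9, tardiness=max(0,9-18)=0
  Job 3: p=8, d=21, C=17, tardiness=max(0,17-21)=0
  Job 4: p=9, d=22, C=26, tardiness=max(0,26-22)=4
  Job 5: p=7, d=23, C=33, tardiness=max(0,33-23)=10
  Job 6: p=8, d=27, C=41, tardiness=max(0,41-27)=14
Total tardiness = 28

28


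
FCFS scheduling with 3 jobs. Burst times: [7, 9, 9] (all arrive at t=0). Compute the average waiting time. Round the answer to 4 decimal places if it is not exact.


FCFS order (as given): [7, 9, 9]
Waiting times:
  Job 1: wait = 0
  Job 2: wait = 7
  Job 3: wait = 16
Sum of waiting times = 23
Average waiting time = 23/3 = 7.6667

7.6667


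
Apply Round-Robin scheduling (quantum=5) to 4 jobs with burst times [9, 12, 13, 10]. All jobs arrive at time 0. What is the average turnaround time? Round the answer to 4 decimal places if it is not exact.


Time quantum = 5
Execution trace:
  J1 runs 5 units, time = 5
  J2 runs 5 units, time = 10
  J3 runs 5 units, time = 15
  J4 runs 5 units, time = 20
  J1 runs 4 units, time = 24
  J2 runs 5 units, time = 29
  J3 runs 5 units, time = 34
  J4 runs 5 units, time = 39
  J2 runs 2 units, time = 41
  J3 runs 3 units, time = 44
Finish times: [24, 41, 44, 39]
Average turnaround = 148/4 = 37.0

37.0


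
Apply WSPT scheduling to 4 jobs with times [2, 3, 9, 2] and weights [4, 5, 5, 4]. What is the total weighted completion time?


Compute p/w ratios and sort ascending (WSPT): [(2, 4), (2, 4), (3, 5), (9, 5)]
Compute weighted completion times:
  Job (p=2,w=4): C=2, w*C=4*2=8
  Job (p=2,w=4): C=4, w*C=4*4=16
  Job (p=3,w=5): C=7, w*C=5*7=35
  Job (p=9,w=5): C=16, w*C=5*16=80
Total weighted completion time = 139

139


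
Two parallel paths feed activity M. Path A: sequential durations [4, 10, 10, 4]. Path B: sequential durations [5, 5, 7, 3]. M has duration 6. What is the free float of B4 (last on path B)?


ES(B4) = sum of predecessors on chain B = 17
EF(B4) = ES + duration = 17 + 3 = 20
Successor of B4 is M. ES(M) = max(sum(A), sum(B)) = max(28, 20) = 28
Free float = ES(successor) - EF(current) = 28 - 20 = 8

8


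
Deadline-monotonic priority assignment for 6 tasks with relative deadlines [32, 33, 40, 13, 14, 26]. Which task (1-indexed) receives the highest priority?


Sort tasks by relative deadline (ascending):
  Task 4: deadline = 13
  Task 5: deadline = 14
  Task 6: deadline = 26
  Task 1: deadline = 32
  Task 2: deadline = 33
  Task 3: deadline = 40
Priority order (highest first): [4, 5, 6, 1, 2, 3]
Highest priority task = 4

4


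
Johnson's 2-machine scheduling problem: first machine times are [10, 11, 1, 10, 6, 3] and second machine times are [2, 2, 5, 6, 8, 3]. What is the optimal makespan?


Apply Johnson's rule:
  Group 1 (a <= b): [(3, 1, 5), (6, 3, 3), (5, 6, 8)]
  Group 2 (a > b): [(4, 10, 6), (1, 10, 2), (2, 11, 2)]
Optimal job order: [3, 6, 5, 4, 1, 2]
Schedule:
  Job 3: M1 done at 1, M2 done at 6
  Job 6: M1 done at 4, M2 done at 9
  Job 5: M1 done at 10, M2 done at 18
  Job 4: M1 done at 20, M2 done at 26
  Job 1: M1 done at 30, M2 done at 32
  Job 2: M1 done at 41, M2 done at 43
Makespan = 43

43


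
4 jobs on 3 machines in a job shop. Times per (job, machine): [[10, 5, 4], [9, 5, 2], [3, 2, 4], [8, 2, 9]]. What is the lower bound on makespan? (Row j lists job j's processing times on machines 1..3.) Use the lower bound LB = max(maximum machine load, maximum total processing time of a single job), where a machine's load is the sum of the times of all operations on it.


Machine loads:
  Machine 1: 10 + 9 + 3 + 8 = 30
  Machine 2: 5 + 5 + 2 + 2 = 14
  Machine 3: 4 + 2 + 4 + 9 = 19
Max machine load = 30
Job totals:
  Job 1: 19
  Job 2: 16
  Job 3: 9
  Job 4: 19
Max job total = 19
Lower bound = max(30, 19) = 30

30


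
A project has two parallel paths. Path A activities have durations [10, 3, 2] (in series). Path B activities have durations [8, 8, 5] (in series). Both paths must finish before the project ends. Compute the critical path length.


Path A total = 10 + 3 + 2 = 15
Path B total = 8 + 8 + 5 = 21
Critical path = longest path = max(15, 21) = 21

21


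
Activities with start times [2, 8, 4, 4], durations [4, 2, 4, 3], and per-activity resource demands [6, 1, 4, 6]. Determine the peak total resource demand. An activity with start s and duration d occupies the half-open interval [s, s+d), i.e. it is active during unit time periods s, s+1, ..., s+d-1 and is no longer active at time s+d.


Each activity i is active on [start_i, start_i + duration_i).
Compute total resource usage per time slot:
  t=0: active resources = [], total = 0
  t=1: active resources = [], total = 0
  t=2: active resources = [6], total = 6
  t=3: active resources = [6], total = 6
  t=4: active resources = [6, 4, 6], total = 16
  t=5: active resources = [6, 4, 6], total = 16
  t=6: active resources = [4, 6], total = 10
  t=7: active resources = [4], total = 4
  t=8: active resources = [1], total = 1
  t=9: active resources = [1], total = 1
Peak resource demand = 16

16


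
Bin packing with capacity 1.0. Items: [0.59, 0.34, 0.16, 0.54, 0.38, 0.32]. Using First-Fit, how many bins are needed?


Place items sequentially using First-Fit:
  Item 0.59 -> new Bin 1
  Item 0.34 -> Bin 1 (now 0.93)
  Item 0.16 -> new Bin 2
  Item 0.54 -> Bin 2 (now 0.7)
  Item 0.38 -> new Bin 3
  Item 0.32 -> Bin 3 (now 0.7)
Total bins used = 3

3


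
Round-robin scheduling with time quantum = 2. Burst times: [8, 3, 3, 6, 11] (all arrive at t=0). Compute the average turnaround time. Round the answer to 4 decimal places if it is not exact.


Time quantum = 2
Execution trace:
  J1 runs 2 units, time = 2
  J2 runs 2 units, time = 4
  J3 runs 2 units, time = 6
  J4 runs 2 units, time = 8
  J5 runs 2 units, time = 10
  J1 runs 2 units, time = 12
  J2 runs 1 units, time = 13
  J3 runs 1 units, time = 14
  J4 runs 2 units, time = 16
  J5 runs 2 units, time = 18
  J1 runs 2 units, time = 20
  J4 runs 2 units, time = 22
  J5 runs 2 units, time = 24
  J1 runs 2 units, time = 26
  J5 runs 2 units, time = 28
  J5 runs 2 units, time = 30
  J5 runs 1 units, time = 31
Finish times: [26, 13, 14, 22, 31]
Average turnaround = 106/5 = 21.2

21.2


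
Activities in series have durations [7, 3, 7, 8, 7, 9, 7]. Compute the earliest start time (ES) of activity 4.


Activity 4 starts after activities 1 through 3 complete.
Predecessor durations: [7, 3, 7]
ES = 7 + 3 + 7 = 17

17


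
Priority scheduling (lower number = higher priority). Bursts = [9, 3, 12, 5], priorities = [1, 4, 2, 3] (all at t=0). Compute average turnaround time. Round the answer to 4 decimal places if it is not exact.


Sort by priority (ascending = highest first):
Order: [(1, 9), (2, 12), (3, 5), (4, 3)]
Completion times:
  Priority 1, burst=9, C=9
  Priority 2, burst=12, C=21
  Priority 3, burst=5, C=26
  Priority 4, burst=3, C=29
Average turnaround = 85/4 = 21.25

21.25


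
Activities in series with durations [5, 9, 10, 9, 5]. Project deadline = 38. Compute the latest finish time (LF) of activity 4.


LF(activity 4) = deadline - sum of successor durations
Successors: activities 5 through 5 with durations [5]
Sum of successor durations = 5
LF = 38 - 5 = 33

33


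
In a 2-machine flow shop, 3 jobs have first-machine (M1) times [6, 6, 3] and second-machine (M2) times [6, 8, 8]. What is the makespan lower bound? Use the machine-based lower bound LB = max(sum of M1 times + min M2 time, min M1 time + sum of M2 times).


LB1 = sum(M1 times) + min(M2 times) = 15 + 6 = 21
LB2 = min(M1 times) + sum(M2 times) = 3 + 22 = 25
Lower bound = max(LB1, LB2) = max(21, 25) = 25

25


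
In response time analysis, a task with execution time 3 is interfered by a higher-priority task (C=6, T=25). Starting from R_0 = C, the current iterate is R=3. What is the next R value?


R_next = C + ceil(R_prev / T_hp) * C_hp
ceil(3 / 25) = ceil(0.12) = 1
Interference = 1 * 6 = 6
R_next = 3 + 6 = 9

9


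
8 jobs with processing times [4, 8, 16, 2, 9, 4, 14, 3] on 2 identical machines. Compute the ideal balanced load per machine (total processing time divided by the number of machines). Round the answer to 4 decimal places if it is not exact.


Total processing time = 4 + 8 + 16 + 2 + 9 + 4 + 14 + 3 = 60
Number of machines = 2
Ideal balanced load = 60 / 2 = 30.0

30.0


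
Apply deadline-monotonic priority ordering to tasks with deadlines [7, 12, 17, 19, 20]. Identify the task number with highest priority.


Sort tasks by relative deadline (ascending):
  Task 1: deadline = 7
  Task 2: deadline = 12
  Task 3: deadline = 17
  Task 4: deadline = 19
  Task 5: deadline = 20
Priority order (highest first): [1, 2, 3, 4, 5]
Highest priority task = 1

1


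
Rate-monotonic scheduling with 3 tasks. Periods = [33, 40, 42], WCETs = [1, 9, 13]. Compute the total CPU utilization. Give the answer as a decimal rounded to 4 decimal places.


Compute individual utilizations (exact fractions):
  Task 1: C/T = 1/33 (approx. 0.0303)
  Task 2: C/T = 9/40 (approx. 0.225)
  Task 3: C/T = 13/42 (approx. 0.3095)
Total utilization U = 1/33 + 9/40 + 13/42 = 5219/9240
Rounded to 4 decimal places: U = 0.5648
RM (Liu & Layland) bound for 3 tasks = 0.779763; compare with U = 5219/9240 (approx. 0.564827)
U <= bound, so schedulable by RM sufficient condition.

0.5648


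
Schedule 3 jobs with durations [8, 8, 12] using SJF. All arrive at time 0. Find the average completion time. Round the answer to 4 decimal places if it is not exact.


SJF order (ascending): [8, 8, 12]
Completion times:
  Job 1: burst=8, C=8
  Job 2: burst=8, C=16
  Job 3: burst=12, C=28
Average completion = 52/3 = 17.3333

17.3333


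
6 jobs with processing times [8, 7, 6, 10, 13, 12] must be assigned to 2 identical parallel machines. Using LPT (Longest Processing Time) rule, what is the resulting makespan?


Sort jobs in decreasing order (LPT): [13, 12, 10, 8, 7, 6]
Assign each job to the least loaded machine:
  Machine 1: jobs [13, 8, 7], load = 28
  Machine 2: jobs [12, 10, 6], load = 28
Makespan = max load = 28

28


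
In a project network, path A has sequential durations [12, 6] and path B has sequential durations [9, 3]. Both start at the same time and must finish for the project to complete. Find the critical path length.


Path A total = 12 + 6 = 18
Path B total = 9 + 3 = 12
Critical path = longest path = max(18, 12) = 18

18


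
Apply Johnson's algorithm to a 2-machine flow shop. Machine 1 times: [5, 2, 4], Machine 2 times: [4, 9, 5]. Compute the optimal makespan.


Apply Johnson's rule:
  Group 1 (a <= b): [(2, 2, 9), (3, 4, 5)]
  Group 2 (a > b): [(1, 5, 4)]
Optimal job order: [2, 3, 1]
Schedule:
  Job 2: M1 done at 2, M2 done at 11
  Job 3: M1 done at 6, M2 done at 16
  Job 1: M1 done at 11, M2 done at 20
Makespan = 20

20


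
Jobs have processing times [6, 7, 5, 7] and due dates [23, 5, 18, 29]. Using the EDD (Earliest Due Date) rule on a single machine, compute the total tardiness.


Sort by due date (EDD order): [(7, 5), (5, 18), (6, 23), (7, 29)]
Compute completion times and tardiness:
  Job 1: p=7, d=5, C=7, tardiness=max(0,7-5)=2
  Job 2: p=5, d=18, C=12, tardiness=max(0,12-18)=0
  Job 3: p=6, d=23, C=18, tardiness=max(0,18-23)=0
  Job 4: p=7, d=29, C=25, tardiness=max(0,25-29)=0
Total tardiness = 2

2


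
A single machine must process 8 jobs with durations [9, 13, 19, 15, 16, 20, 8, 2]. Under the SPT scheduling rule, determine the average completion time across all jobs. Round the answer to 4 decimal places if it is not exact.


Sort jobs by processing time (SPT order): [2, 8, 9, 13, 15, 16, 19, 20]
Compute completion times sequentially:
  Job 1: processing = 2, completes at 2
  Job 2: processing = 8, completes at 10
  Job 3: processing = 9, completes at 19
  Job 4: processing = 13, completes at 32
  Job 5: processing = 15, completes at 47
  Job 6: processing = 16, completes at 63
  Job 7: processing = 19, completes at 82
  Job 8: processing = 20, completes at 102
Sum of completion times = 357
Average completion time = 357/8 = 44.625

44.625


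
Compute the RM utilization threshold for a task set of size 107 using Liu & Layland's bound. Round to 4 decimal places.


Compute 2^(1/107) = 1.0064990387
Subtract 1: 1.0064990387 - 1 = 0.0064990387
Multiply by n: 107 * 0.0064990387 = 0.6953971409
Round to 4 dp: 0.6954

0.6954


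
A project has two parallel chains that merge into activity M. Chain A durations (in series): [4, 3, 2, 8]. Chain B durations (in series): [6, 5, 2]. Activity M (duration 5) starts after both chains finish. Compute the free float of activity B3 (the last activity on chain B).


ES(B3) = sum of predecessors on chain B = 11
EF(B3) = ES + duration = 11 + 2 = 13
Successor of B3 is M. ES(M) = max(sum(A), sum(B)) = max(17, 13) = 17
Free float = ES(successor) - EF(current) = 17 - 13 = 4

4


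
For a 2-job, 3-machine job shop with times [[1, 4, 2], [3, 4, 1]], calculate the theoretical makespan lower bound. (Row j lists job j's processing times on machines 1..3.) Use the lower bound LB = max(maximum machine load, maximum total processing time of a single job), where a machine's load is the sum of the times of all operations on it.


Machine loads:
  Machine 1: 1 + 3 = 4
  Machine 2: 4 + 4 = 8
  Machine 3: 2 + 1 = 3
Max machine load = 8
Job totals:
  Job 1: 7
  Job 2: 8
Max job total = 8
Lower bound = max(8, 8) = 8

8


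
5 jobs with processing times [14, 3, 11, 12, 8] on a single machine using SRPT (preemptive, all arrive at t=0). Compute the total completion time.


Since all jobs arrive at t=0, SRPT equals SPT ordering.
SPT order: [3, 8, 11, 12, 14]
Completion times:
  Job 1: p=3, C=3
  Job 2: p=8, C=11
  Job 3: p=11, C=22
  Job 4: p=12, C=34
  Job 5: p=14, C=48
Total completion time = 3 + 11 + 22 + 34 + 48 = 118

118


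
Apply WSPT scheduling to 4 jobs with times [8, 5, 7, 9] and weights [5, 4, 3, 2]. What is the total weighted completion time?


Compute p/w ratios and sort ascending (WSPT): [(5, 4), (8, 5), (7, 3), (9, 2)]
Compute weighted completion times:
  Job (p=5,w=4): C=5, w*C=4*5=20
  Job (p=8,w=5): C=13, w*C=5*13=65
  Job (p=7,w=3): C=20, w*C=3*20=60
  Job (p=9,w=2): C=29, w*C=2*29=58
Total weighted completion time = 203

203


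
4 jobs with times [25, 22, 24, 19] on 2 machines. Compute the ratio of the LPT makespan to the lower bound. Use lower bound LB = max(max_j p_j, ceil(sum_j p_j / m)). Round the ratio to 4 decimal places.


LPT order: [25, 24, 22, 19]
Machine loads after assignment: [44, 46]
LPT makespan = 46
Lower bound = max(max_job, ceil(total/2)) = max(25, 45) = 45
Ratio = 46 / 45 = 1.0222

1.0222


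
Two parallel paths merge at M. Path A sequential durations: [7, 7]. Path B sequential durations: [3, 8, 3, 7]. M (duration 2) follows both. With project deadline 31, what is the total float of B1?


Forward pass: ES(B1) = sum of predecessors on chain B = 0
EF = ES + duration = 0 + 3 = 3
Backward pass: LF(M) = deadline = 31; LS(M) = 31 - 2 = 29
LF(B1) = LS(M) - sum(successors on chain B) = 29 - 18 = 11
LS = LF - duration = 11 - 3 = 8
Total float = LS - ES = 8 - 0 = 8

8


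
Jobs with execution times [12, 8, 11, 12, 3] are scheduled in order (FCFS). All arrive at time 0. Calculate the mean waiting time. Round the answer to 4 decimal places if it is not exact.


FCFS order (as given): [12, 8, 11, 12, 3]
Waiting times:
  Job 1: wait = 0
  Job 2: wait = 12
  Job 3: wait = 20
  Job 4: wait = 31
  Job 5: wait = 43
Sum of waiting times = 106
Average waiting time = 106/5 = 21.2

21.2


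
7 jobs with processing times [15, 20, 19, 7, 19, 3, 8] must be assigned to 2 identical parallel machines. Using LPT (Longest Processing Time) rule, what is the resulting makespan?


Sort jobs in decreasing order (LPT): [20, 19, 19, 15, 8, 7, 3]
Assign each job to the least loaded machine:
  Machine 1: jobs [20, 15, 8, 3], load = 46
  Machine 2: jobs [19, 19, 7], load = 45
Makespan = max load = 46

46


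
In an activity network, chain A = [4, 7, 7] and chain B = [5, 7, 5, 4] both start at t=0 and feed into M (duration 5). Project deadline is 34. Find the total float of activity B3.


Forward pass: ES(B3) = sum of predecessors on chain B = 12
EF = ES + duration = 12 + 5 = 17
Backward pass: LF(M) = deadline = 34; LS(M) = 34 - 5 = 29
LF(B3) = LS(M) - sum(successors on chain B) = 29 - 4 = 25
LS = LF - duration = 25 - 5 = 20
Total float = LS - ES = 20 - 12 = 8

8


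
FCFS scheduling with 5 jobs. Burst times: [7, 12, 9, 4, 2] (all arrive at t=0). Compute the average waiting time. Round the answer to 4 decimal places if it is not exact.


FCFS order (as given): [7, 12, 9, 4, 2]
Waiting times:
  Job 1: wait = 0
  Job 2: wait = 7
  Job 3: wait = 19
  Job 4: wait = 28
  Job 5: wait = 32
Sum of waiting times = 86
Average waiting time = 86/5 = 17.2

17.2


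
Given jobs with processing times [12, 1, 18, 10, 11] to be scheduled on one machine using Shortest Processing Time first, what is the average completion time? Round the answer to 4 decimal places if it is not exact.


Sort jobs by processing time (SPT order): [1, 10, 11, 12, 18]
Compute completion times sequentially:
  Job 1: processing = 1, completes at 1
  Job 2: processing = 10, completes at 11
  Job 3: processing = 11, completes at 22
  Job 4: processing = 12, completes at 34
  Job 5: processing = 18, completes at 52
Sum of completion times = 120
Average completion time = 120/5 = 24.0

24.0


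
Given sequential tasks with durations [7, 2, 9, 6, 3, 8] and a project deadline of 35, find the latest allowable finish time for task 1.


LF(activity 1) = deadline - sum of successor durations
Successors: activities 2 through 6 with durations [2, 9, 6, 3, 8]
Sum of successor durations = 28
LF = 35 - 28 = 7

7


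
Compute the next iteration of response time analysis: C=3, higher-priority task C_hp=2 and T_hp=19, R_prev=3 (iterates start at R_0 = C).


R_next = C + ceil(R_prev / T_hp) * C_hp
ceil(3 / 19) = ceil(0.1579) = 1
Interference = 1 * 2 = 2
R_next = 3 + 2 = 5

5


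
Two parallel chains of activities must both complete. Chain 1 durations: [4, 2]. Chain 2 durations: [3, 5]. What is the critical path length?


Path A total = 4 + 2 = 6
Path B total = 3 + 5 = 8
Critical path = longest path = max(6, 8) = 8

8


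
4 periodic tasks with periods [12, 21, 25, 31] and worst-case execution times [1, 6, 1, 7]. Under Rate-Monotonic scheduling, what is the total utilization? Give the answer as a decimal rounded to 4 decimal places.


Compute individual utilizations (exact fractions):
  Task 1: C/T = 1/12 (approx. 0.0833)
  Task 2: C/T = 6/21 = 2/7 (approx. 0.2857)
  Task 3: C/T = 1/25 (approx. 0.04)
  Task 4: C/T = 7/31 (approx. 0.2258)
Total utilization U = 1/12 + 2/7 + 1/25 + 7/31 = 41329/65100
Rounded to 4 decimal places: U = 0.6349
RM (Liu & Layland) bound for 4 tasks = 0.756828; compare with U = 41329/65100 (approx. 0.634854)
U <= bound, so schedulable by RM sufficient condition.

0.6349


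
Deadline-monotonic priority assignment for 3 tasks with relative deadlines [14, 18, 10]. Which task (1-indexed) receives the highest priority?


Sort tasks by relative deadline (ascending):
  Task 3: deadline = 10
  Task 1: deadline = 14
  Task 2: deadline = 18
Priority order (highest first): [3, 1, 2]
Highest priority task = 3

3


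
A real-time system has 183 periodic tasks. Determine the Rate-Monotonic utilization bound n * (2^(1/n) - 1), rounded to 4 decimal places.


Compute 2^(1/183) = 1.0037948719
Subtract 1: 1.0037948719 - 1 = 0.0037948719
Multiply by n: 183 * 0.0037948719 = 0.6944615577
Round to 4 dp: 0.6945

0.6945


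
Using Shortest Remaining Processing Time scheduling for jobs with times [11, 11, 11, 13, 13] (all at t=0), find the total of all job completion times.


Since all jobs arrive at t=0, SRPT equals SPT ordering.
SPT order: [11, 11, 11, 13, 13]
Completion times:
  Job 1: p=11, C=11
  Job 2: p=11, C=22
  Job 3: p=11, C=33
  Job 4: p=13, C=46
  Job 5: p=13, C=59
Total completion time = 11 + 22 + 33 + 46 + 59 = 171

171


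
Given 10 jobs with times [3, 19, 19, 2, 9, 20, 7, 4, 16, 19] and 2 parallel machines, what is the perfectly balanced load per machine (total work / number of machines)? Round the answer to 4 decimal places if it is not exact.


Total processing time = 3 + 19 + 19 + 2 + 9 + 20 + 7 + 4 + 16 + 19 = 118
Number of machines = 2
Ideal balanced load = 118 / 2 = 59.0

59.0


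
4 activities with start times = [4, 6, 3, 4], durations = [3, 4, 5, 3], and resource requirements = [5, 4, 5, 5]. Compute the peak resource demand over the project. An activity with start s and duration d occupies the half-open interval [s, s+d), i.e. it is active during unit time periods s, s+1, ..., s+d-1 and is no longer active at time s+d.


Each activity i is active on [start_i, start_i + duration_i).
Compute total resource usage per time slot:
  t=0: active resources = [], total = 0
  t=1: active resources = [], total = 0
  t=2: active resources = [], total = 0
  t=3: active resources = [5], total = 5
  t=4: active resources = [5, 5, 5], total = 15
  t=5: active resources = [5, 5, 5], total = 15
  t=6: active resources = [5, 4, 5, 5], total = 19
  t=7: active resources = [4, 5], total = 9
  t=8: active resources = [4], total = 4
  t=9: active resources = [4], total = 4
Peak resource demand = 19

19


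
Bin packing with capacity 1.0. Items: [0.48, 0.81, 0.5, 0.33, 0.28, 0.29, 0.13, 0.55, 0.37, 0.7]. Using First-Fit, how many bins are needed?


Place items sequentially using First-Fit:
  Item 0.48 -> new Bin 1
  Item 0.81 -> new Bin 2
  Item 0.5 -> Bin 1 (now 0.98)
  Item 0.33 -> new Bin 3
  Item 0.28 -> Bin 3 (now 0.61)
  Item 0.29 -> Bin 3 (now 0.9)
  Item 0.13 -> Bin 2 (now 0.94)
  Item 0.55 -> new Bin 4
  Item 0.37 -> Bin 4 (now 0.92)
  Item 0.7 -> new Bin 5
Total bins used = 5

5


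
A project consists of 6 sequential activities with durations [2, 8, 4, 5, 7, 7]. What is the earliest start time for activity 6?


Activity 6 starts after activities 1 through 5 complete.
Predecessor durations: [2, 8, 4, 5, 7]
ES = 2 + 8 + 4 + 5 + 7 = 26

26


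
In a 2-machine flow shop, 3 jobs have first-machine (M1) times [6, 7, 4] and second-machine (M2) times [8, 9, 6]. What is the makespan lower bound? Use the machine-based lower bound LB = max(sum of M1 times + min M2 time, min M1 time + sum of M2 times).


LB1 = sum(M1 times) + min(M2 times) = 17 + 6 = 23
LB2 = min(M1 times) + sum(M2 times) = 4 + 23 = 27
Lower bound = max(LB1, LB2) = max(23, 27) = 27

27


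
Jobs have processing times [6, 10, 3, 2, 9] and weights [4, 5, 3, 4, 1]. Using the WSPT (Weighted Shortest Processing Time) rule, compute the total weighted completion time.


Compute p/w ratios and sort ascending (WSPT): [(2, 4), (3, 3), (6, 4), (10, 5), (9, 1)]
Compute weighted completion times:
  Job (p=2,w=4): C=2, w*C=4*2=8
  Job (p=3,w=3): C=5, w*C=3*5=15
  Job (p=6,w=4): C=11, w*C=4*11=44
  Job (p=10,w=5): C=21, w*C=5*21=105
  Job (p=9,w=1): C=30, w*C=1*30=30
Total weighted completion time = 202

202


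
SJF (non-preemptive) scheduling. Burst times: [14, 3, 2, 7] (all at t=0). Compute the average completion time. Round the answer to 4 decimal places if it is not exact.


SJF order (ascending): [2, 3, 7, 14]
Completion times:
  Job 1: burst=2, C=2
  Job 2: burst=3, C=5
  Job 3: burst=7, C=12
  Job 4: burst=14, C=26
Average completion = 45/4 = 11.25

11.25


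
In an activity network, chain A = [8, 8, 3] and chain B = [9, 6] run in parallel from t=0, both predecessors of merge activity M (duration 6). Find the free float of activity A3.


ES(A3) = sum of predecessors on chain A = 16
EF(A3) = ES + duration = 16 + 3 = 19
Successor of A3 is M. ES(M) = max(sum(A), sum(B)) = max(19, 15) = 19
Free float = ES(successor) - EF(current) = 19 - 19 = 0

0


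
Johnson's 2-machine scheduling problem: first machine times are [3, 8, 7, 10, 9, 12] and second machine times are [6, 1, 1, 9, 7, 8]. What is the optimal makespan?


Apply Johnson's rule:
  Group 1 (a <= b): [(1, 3, 6)]
  Group 2 (a > b): [(4, 10, 9), (6, 12, 8), (5, 9, 7), (2, 8, 1), (3, 7, 1)]
Optimal job order: [1, 4, 6, 5, 2, 3]
Schedule:
  Job 1: M1 done at 3, M2 done at 9
  Job 4: M1 done at 13, M2 done at 22
  Job 6: M1 done at 25, M2 done at 33
  Job 5: M1 done at 34, M2 done at 41
  Job 2: M1 done at 42, M2 done at 43
  Job 3: M1 done at 49, M2 done at 50
Makespan = 50

50


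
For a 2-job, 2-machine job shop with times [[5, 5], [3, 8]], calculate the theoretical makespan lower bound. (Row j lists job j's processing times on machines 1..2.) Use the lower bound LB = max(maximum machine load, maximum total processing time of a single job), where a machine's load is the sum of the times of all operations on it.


Machine loads:
  Machine 1: 5 + 3 = 8
  Machine 2: 5 + 8 = 13
Max machine load = 13
Job totals:
  Job 1: 10
  Job 2: 11
Max job total = 11
Lower bound = max(13, 11) = 13

13


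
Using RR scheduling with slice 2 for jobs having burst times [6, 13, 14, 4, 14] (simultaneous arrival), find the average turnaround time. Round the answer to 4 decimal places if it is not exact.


Time quantum = 2
Execution trace:
  J1 runs 2 units, time = 2
  J2 runs 2 units, time = 4
  J3 runs 2 units, time = 6
  J4 runs 2 units, time = 8
  J5 runs 2 units, time = 10
  J1 runs 2 units, time = 12
  J2 runs 2 units, time = 14
  J3 runs 2 units, time = 16
  J4 runs 2 units, time = 18
  J5 runs 2 units, time = 20
  J1 runs 2 units, time = 22
  J2 runs 2 units, time = 24
  J3 runs 2 units, time = 26
  J5 runs 2 units, time = 28
  J2 runs 2 units, time = 30
  J3 runs 2 units, time = 32
  J5 runs 2 units, time = 34
  J2 runs 2 units, time = 36
  J3 runs 2 units, time = 38
  J5 runs 2 units, time = 40
  J2 runs 2 units, time = 42
  J3 runs 2 units, time = 44
  J5 runs 2 units, time = 46
  J2 runs 1 units, time = 47
  J3 runs 2 units, time = 49
  J5 runs 2 units, time = 51
Finish times: [22, 47, 49, 18, 51]
Average turnaround = 187/5 = 37.4

37.4


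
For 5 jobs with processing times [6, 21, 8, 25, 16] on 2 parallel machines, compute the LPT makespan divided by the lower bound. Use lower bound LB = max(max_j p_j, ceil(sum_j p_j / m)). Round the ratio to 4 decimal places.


LPT order: [25, 21, 16, 8, 6]
Machine loads after assignment: [39, 37]
LPT makespan = 39
Lower bound = max(max_job, ceil(total/2)) = max(25, 38) = 38
Ratio = 39 / 38 = 1.0263

1.0263


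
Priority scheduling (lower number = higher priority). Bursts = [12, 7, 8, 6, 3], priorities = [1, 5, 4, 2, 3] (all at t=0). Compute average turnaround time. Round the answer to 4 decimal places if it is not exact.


Sort by priority (ascending = highest first):
Order: [(1, 12), (2, 6), (3, 3), (4, 8), (5, 7)]
Completion times:
  Priority 1, burst=12, C=12
  Priority 2, burst=6, C=18
  Priority 3, burst=3, C=21
  Priority 4, burst=8, C=29
  Priority 5, burst=7, C=36
Average turnaround = 116/5 = 23.2

23.2


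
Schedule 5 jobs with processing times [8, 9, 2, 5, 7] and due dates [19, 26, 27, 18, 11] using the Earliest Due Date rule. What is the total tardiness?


Sort by due date (EDD order): [(7, 11), (5, 18), (8, 19), (9, 26), (2, 27)]
Compute completion times and tardiness:
  Job 1: p=7, d=11, C=7, tardiness=max(0,7-11)=0
  Job 2: p=5, d=18, C=12, tardiness=max(0,12-18)=0
  Job 3: p=8, d=19, C=20, tardiness=max(0,20-19)=1
  Job 4: p=9, d=26, C=29, tardiness=max(0,29-26)=3
  Job 5: p=2, d=27, C=31, tardiness=max(0,31-27)=4
Total tardiness = 8

8


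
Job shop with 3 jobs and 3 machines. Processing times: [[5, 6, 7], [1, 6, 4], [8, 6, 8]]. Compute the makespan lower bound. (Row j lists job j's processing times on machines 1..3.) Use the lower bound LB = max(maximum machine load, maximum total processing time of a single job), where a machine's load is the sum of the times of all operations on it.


Machine loads:
  Machine 1: 5 + 1 + 8 = 14
  Machine 2: 6 + 6 + 6 = 18
  Machine 3: 7 + 4 + 8 = 19
Max machine load = 19
Job totals:
  Job 1: 18
  Job 2: 11
  Job 3: 22
Max job total = 22
Lower bound = max(19, 22) = 22

22
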